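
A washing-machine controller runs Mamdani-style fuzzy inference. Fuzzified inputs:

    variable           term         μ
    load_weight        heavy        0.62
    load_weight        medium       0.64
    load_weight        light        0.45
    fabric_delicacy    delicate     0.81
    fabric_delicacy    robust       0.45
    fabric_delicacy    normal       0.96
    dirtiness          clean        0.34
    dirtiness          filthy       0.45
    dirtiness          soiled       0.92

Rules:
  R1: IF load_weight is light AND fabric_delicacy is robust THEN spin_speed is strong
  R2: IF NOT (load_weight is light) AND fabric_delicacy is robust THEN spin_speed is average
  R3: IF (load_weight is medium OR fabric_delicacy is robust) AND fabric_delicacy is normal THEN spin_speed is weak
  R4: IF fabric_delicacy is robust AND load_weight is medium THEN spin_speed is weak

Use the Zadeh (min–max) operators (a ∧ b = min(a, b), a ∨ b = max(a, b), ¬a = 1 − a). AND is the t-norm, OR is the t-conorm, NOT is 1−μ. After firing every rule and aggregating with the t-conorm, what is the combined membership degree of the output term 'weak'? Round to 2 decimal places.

R1: light=0.45, robust=0.45; AND[min(a, b)] → w = 0.45
R2: ¬light=1−0.45=0.55, robust=0.45; AND[min(a, b)] → w = 0.45
R3: (medium=0.64 OR robust=0.45) = 0.64; AND[min(a, b)] with normal=0.96 → w = 0.64
R4: robust=0.45, medium=0.64; AND[min(a, b)] → w = 0.45
Rules with consequent 'weak': {R3, R4} → strengths 0.64, 0.45
Aggregate via t-conorm [max(a, b)]: 0.64

0.64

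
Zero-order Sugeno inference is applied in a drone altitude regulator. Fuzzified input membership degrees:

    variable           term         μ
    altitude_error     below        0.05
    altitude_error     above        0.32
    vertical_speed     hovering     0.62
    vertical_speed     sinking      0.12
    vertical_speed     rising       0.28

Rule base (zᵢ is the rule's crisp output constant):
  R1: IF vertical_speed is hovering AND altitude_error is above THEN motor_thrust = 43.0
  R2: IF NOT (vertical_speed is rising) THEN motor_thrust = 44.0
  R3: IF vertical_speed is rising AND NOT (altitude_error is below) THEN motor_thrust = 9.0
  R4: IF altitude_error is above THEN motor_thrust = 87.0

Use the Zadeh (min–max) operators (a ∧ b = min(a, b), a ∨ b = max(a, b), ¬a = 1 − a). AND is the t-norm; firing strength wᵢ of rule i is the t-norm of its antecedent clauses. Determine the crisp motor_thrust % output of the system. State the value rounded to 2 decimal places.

R1 (z=43.0): hovering=0.62, above=0.32; AND[min(a, b)] → w = 0.32
R2 (z=44.0): ¬rising=1−0.28=0.72 → w = 0.72
R3 (z=9.0): rising=0.28, ¬below=1−0.05=0.95; AND[min(a, b)] → w = 0.28
R4 (z=87.0): above=0.32 → w = 0.32
Weighted average = (0.32·43.0 + 0.72·44.0 + 0.28·9.0 + 0.32·87.0) / (0.32 + 0.72 + 0.28 + 0.32)
  = 75.8000 / 1.6400 = 46.22

46.22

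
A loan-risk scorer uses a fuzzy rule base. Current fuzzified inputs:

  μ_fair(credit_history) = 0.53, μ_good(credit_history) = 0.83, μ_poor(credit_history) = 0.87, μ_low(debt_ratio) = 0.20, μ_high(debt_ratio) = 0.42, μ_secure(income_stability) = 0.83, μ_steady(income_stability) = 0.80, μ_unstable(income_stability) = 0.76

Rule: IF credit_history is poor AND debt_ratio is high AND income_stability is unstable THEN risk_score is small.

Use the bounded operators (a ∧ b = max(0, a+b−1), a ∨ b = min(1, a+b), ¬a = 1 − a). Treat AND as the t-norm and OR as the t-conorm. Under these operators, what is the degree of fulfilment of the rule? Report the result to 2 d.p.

firing strength: poor=0.87, high=0.42, unstable=0.76; AND[max(0, a+b−1)] → w = 0.05

0.05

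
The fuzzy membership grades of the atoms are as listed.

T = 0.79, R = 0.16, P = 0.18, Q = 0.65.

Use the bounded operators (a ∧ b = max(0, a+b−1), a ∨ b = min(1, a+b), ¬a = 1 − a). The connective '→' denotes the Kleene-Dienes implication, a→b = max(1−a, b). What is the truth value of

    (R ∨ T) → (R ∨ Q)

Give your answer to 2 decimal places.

R ∨ T = min(1, a+b) on (0.16, 0.79) = 0.95
R ∨ Q = min(1, a+b) on (0.16, 0.65) = 0.81
(R ∨ T) → (R ∨ Q)  [Kleene-Dienes: max(1−a, b)] with a=0.95, b=0.81 → 0.81

0.81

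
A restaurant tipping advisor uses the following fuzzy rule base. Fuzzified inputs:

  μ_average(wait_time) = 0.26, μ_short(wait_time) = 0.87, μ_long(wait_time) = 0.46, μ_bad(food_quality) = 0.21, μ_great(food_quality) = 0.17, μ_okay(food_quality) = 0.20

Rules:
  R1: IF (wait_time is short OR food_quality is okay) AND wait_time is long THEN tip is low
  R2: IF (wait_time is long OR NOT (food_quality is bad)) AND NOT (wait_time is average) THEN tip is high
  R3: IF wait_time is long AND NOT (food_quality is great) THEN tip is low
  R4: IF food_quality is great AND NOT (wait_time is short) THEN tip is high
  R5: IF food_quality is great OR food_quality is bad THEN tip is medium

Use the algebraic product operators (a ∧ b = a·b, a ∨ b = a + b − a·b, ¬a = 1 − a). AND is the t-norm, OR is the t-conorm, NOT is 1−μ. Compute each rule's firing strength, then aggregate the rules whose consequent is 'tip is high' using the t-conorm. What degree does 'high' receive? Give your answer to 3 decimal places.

R1: (short=0.87 OR okay=0.20) = 0.8960; AND[a·b] with long=0.46 → w = 0.4122
R2: (long=0.46 OR ¬bad=1−0.21=0.79) = 0.8866; AND[a·b] with ¬average=1−0.26=0.74 → w = 0.6561
R3: long=0.46, ¬great=1−0.17=0.83; AND[a·b] → w = 0.3818
R4: great=0.17, ¬short=1−0.87=0.13; AND[a·b] → w = 0.0221
R5: great=0.17, bad=0.21; OR[a + b − a·b] → w = 0.3443
Rules with consequent 'high': {R2, R4} → strengths 0.6561, 0.0221
Aggregate via t-conorm [a + b − a·b]: 0.6637

0.664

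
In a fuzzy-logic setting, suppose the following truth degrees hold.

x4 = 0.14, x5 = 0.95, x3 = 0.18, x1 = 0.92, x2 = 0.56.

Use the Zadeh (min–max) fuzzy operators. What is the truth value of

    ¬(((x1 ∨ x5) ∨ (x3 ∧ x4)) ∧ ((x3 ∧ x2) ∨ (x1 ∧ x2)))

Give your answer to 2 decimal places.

0.44

x1 ∨ x5 = max(a, b) on (0.92, 0.95) = 0.95
x3 ∧ x4 = min(a, b) on (0.18, 0.14) = 0.14
(x1 ∨ x5) ∨ (x3 ∧ x4) = max(a, b) on (0.95, 0.14) = 0.95
x3 ∧ x2 = min(a, b) on (0.18, 0.56) = 0.18
x1 ∧ x2 = min(a, b) on (0.92, 0.56) = 0.56
(x3 ∧ x2) ∨ (x1 ∧ x2) = max(a, b) on (0.18, 0.56) = 0.56
((x1 ∨ x5) ∨ (x3 ∧ x4)) ∧ ((x3 ∧ x2) ∨ (x1 ∧ x2)) = min(a, b) on (0.95, 0.56) = 0.56
¬(((x1 ∨ x5) ∨ (x3 ∧ x4)) ∧ ((x3 ∧ x2) ∨ (x1 ∧ x2))) = 1 − 0.56 = 0.44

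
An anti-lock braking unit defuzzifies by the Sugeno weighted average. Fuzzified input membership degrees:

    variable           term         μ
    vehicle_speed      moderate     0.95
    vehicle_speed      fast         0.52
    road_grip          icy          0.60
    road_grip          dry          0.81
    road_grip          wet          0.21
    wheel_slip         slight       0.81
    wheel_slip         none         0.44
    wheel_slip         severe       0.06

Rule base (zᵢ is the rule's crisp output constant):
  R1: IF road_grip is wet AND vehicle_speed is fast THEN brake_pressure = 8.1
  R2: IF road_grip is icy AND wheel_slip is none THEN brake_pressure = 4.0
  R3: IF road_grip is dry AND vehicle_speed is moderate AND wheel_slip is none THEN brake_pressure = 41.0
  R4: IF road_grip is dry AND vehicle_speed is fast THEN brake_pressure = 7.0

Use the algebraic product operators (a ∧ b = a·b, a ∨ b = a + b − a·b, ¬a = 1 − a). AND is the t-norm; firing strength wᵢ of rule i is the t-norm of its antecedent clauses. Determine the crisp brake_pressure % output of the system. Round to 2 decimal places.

R1 (z=8.1): wet=0.21, fast=0.52; AND[a·b] → w = 0.1092
R2 (z=4.0): icy=0.60, none=0.44; AND[a·b] → w = 0.2640
R3 (z=41.0): dry=0.81, moderate=0.95, none=0.44; AND[a·b] → w = 0.3386
R4 (z=7.0): dry=0.81, fast=0.52; AND[a·b] → w = 0.4212
Weighted average = (0.1092·8.1 + 0.2640·4.0 + 0.3386·41.0 + 0.4212·7.0) / (0.1092 + 0.2640 + 0.3386 + 0.4212)
  = 18.7707 / 1.1330 = 16.57

16.57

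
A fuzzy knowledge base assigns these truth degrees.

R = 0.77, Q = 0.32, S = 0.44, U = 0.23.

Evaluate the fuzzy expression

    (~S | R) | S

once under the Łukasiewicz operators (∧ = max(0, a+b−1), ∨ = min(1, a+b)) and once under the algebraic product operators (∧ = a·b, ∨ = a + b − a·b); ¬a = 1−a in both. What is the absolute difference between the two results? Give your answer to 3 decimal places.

0.057

Under Łukasiewicz:
  ~S = 1 − 0.44 = 0.56
  ~S | R = min(1, a+b) on (0.56, 0.77) = 1.00
  (~S | R) | S = min(1, a+b) on (1.00, 0.44) = 1.00
  → value = 1.0000
Under algebraic product:
  ~S = 1 − 0.4400 = 0.5600
  ~S | R = a + b − a·b on (0.5600, 0.7700) = 0.8988
  (~S | R) | S = a + b − a·b on (0.8988, 0.4400) = 0.9433
  → value = 0.9433
|1.0000 − 0.9433| = 0.057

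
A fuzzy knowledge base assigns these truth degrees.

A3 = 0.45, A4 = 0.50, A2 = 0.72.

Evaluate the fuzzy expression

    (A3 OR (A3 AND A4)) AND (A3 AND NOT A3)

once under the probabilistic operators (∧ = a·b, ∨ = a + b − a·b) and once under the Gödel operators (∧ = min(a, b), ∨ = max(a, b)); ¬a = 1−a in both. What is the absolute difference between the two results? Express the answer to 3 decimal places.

Under probabilistic:
  A3 AND A4 = a·b on (0.4500, 0.5000) = 0.2250
  A3 OR (A3 AND A4) = a + b − a·b on (0.4500, 0.2250) = 0.5737
  NOT A3 = 1 − 0.4500 = 0.5500
  A3 AND NOT A3 = a·b on (0.4500, 0.5500) = 0.2475
  (A3 OR (A3 AND A4)) AND (A3 AND NOT A3) = a·b on (0.5737, 0.2475) = 0.1420
  → value = 0.1420
Under Gödel:
  A3 AND A4 = min(a, b) on (0.45, 0.50) = 0.45
  A3 OR (A3 AND A4) = max(a, b) on (0.45, 0.45) = 0.45
  NOT A3 = 1 − 0.45 = 0.55
  A3 AND NOT A3 = min(a, b) on (0.45, 0.55) = 0.45
  (A3 OR (A3 AND A4)) AND (A3 AND NOT A3) = min(a, b) on (0.45, 0.45) = 0.45
  → value = 0.4500
|0.1420 − 0.4500| = 0.308

0.308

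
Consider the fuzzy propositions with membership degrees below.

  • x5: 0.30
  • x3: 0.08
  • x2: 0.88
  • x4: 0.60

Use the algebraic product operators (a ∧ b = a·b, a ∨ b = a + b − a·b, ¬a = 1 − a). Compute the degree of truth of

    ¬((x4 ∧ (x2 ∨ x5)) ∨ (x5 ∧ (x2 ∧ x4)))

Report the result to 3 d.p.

0.379

x2 ∨ x5 = a + b − a·b on (0.8800, 0.3000) = 0.9160
x4 ∧ (x2 ∨ x5) = a·b on (0.6000, 0.9160) = 0.5496
x2 ∧ x4 = a·b on (0.8800, 0.6000) = 0.5280
x5 ∧ (x2 ∧ x4) = a·b on (0.3000, 0.5280) = 0.1584
(x4 ∧ (x2 ∨ x5)) ∨ (x5 ∧ (x2 ∧ x4)) = a + b − a·b on (0.5496, 0.1584) = 0.6209
¬((x4 ∧ (x2 ∨ x5)) ∨ (x5 ∧ (x2 ∧ x4))) = 1 − 0.6209 = 0.3791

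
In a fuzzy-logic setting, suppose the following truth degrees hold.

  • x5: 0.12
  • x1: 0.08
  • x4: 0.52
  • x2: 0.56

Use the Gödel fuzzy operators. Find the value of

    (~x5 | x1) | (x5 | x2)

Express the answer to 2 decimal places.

0.88

~x5 = 1 − 0.12 = 0.88
~x5 | x1 = max(a, b) on (0.88, 0.08) = 0.88
x5 | x2 = max(a, b) on (0.12, 0.56) = 0.56
(~x5 | x1) | (x5 | x2) = max(a, b) on (0.88, 0.56) = 0.88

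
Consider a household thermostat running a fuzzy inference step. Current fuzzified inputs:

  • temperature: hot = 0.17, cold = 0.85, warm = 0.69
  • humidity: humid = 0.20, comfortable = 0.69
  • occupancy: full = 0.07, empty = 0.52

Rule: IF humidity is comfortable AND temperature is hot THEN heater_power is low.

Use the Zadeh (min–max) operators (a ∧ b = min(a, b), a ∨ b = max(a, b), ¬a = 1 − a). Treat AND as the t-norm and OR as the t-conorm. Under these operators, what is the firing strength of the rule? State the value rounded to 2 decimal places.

0.17

firing strength: comfortable=0.69, hot=0.17; AND[min(a, b)] → w = 0.17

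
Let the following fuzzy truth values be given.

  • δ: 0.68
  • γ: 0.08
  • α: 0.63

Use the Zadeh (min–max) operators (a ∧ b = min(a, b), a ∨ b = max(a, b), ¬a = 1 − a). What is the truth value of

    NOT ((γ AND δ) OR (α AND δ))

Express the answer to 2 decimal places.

γ AND δ = min(a, b) on (0.08, 0.68) = 0.08
α AND δ = min(a, b) on (0.63, 0.68) = 0.63
(γ AND δ) OR (α AND δ) = max(a, b) on (0.08, 0.63) = 0.63
NOT ((γ AND δ) OR (α AND δ)) = 1 − 0.63 = 0.37

0.37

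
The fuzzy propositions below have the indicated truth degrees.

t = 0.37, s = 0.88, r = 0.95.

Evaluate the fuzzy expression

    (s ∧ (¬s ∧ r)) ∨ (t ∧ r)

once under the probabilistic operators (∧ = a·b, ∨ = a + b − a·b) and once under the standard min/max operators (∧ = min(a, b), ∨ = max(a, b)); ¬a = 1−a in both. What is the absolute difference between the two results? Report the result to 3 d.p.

0.047

Under probabilistic:
  ¬s = 1 − 0.8800 = 0.1200
  ¬s ∧ r = a·b on (0.1200, 0.9500) = 0.1140
  s ∧ (¬s ∧ r) = a·b on (0.8800, 0.1140) = 0.1003
  t ∧ r = a·b on (0.3700, 0.9500) = 0.3515
  (s ∧ (¬s ∧ r)) ∨ (t ∧ r) = a + b − a·b on (0.1003, 0.3515) = 0.4166
  → value = 0.4166
Under standard min/max:
  ¬s = 1 − 0.88 = 0.12
  ¬s ∧ r = min(a, b) on (0.12, 0.95) = 0.12
  s ∧ (¬s ∧ r) = min(a, b) on (0.88, 0.12) = 0.12
  t ∧ r = min(a, b) on (0.37, 0.95) = 0.37
  (s ∧ (¬s ∧ r)) ∨ (t ∧ r) = max(a, b) on (0.12, 0.37) = 0.37
  → value = 0.3700
|0.4166 − 0.3700| = 0.047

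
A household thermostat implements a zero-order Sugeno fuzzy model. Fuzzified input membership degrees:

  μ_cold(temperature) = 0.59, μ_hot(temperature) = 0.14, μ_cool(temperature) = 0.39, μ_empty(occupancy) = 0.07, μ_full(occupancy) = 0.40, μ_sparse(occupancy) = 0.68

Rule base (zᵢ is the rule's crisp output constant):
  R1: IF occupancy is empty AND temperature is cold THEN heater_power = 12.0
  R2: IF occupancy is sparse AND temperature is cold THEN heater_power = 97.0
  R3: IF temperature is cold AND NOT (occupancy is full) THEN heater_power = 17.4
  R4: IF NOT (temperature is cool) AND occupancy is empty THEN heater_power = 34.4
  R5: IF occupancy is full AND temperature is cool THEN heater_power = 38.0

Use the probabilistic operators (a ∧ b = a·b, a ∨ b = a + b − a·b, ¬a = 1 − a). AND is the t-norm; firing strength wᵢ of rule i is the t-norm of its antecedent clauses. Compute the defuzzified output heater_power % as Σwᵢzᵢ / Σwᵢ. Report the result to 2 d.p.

R1 (z=12.0): empty=0.07, cold=0.59; AND[a·b] → w = 0.0413
R2 (z=97.0): sparse=0.68, cold=0.59; AND[a·b] → w = 0.4012
R3 (z=17.4): cold=0.59, ¬full=1−0.40=0.60; AND[a·b] → w = 0.3540
R4 (z=34.4): ¬cool=1−0.39=0.61, empty=0.07; AND[a·b] → w = 0.0427
R5 (z=38.0): full=0.40, cool=0.39; AND[a·b] → w = 0.1560
Weighted average = (0.0413·12.0 + 0.4012·97.0 + 0.3540·17.4 + 0.0427·34.4 + 0.1560·38.0) / (0.0413 + 0.4012 + 0.3540 + 0.0427 + 0.1560)
  = 52.9685 / 0.9952 = 53.22

53.22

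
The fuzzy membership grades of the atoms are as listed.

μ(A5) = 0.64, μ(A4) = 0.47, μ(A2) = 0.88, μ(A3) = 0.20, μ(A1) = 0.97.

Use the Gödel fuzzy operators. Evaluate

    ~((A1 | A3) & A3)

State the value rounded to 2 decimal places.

0.80

A1 | A3 = max(a, b) on (0.97, 0.20) = 0.97
(A1 | A3) & A3 = min(a, b) on (0.97, 0.20) = 0.20
~((A1 | A3) & A3) = 1 − 0.20 = 0.80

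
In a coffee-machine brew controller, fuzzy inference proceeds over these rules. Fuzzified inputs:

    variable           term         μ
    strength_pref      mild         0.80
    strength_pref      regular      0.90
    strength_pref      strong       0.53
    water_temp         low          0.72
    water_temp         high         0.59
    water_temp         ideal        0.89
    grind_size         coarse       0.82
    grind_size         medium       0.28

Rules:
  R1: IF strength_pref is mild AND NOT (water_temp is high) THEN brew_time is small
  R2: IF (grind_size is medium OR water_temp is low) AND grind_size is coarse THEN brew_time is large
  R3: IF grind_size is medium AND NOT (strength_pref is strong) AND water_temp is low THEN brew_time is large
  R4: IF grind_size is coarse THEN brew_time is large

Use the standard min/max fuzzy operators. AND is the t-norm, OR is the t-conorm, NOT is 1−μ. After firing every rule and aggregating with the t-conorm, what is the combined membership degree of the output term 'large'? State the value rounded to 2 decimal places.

R1: mild=0.80, ¬high=1−0.59=0.41; AND[min(a, b)] → w = 0.41
R2: (medium=0.28 OR low=0.72) = 0.72; AND[min(a, b)] with coarse=0.82 → w = 0.72
R3: medium=0.28, ¬strong=1−0.53=0.47, low=0.72; AND[min(a, b)] → w = 0.28
R4: coarse=0.82 → w = 0.82
Rules with consequent 'large': {R2, R3, R4} → strengths 0.72, 0.28, 0.82
Aggregate via t-conorm [max(a, b)]: 0.82

0.82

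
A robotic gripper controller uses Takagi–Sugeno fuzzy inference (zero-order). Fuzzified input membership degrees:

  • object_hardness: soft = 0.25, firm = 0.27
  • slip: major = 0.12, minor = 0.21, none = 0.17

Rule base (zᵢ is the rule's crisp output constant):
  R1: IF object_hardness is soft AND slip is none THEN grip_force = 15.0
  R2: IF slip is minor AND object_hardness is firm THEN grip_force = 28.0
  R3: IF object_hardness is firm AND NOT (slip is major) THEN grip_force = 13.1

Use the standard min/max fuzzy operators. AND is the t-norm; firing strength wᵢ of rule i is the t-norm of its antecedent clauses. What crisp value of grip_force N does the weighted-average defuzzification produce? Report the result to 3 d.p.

18.411

R1 (z=15.0): soft=0.25, none=0.17; AND[min(a, b)] → w = 0.17
R2 (z=28.0): minor=0.21, firm=0.27; AND[min(a, b)] → w = 0.21
R3 (z=13.1): firm=0.27, ¬major=1−0.12=0.88; AND[min(a, b)] → w = 0.27
Weighted average = (0.17·15.0 + 0.21·28.0 + 0.27·13.1) / (0.17 + 0.21 + 0.27)
  = 11.9670 / 0.6500 = 18.411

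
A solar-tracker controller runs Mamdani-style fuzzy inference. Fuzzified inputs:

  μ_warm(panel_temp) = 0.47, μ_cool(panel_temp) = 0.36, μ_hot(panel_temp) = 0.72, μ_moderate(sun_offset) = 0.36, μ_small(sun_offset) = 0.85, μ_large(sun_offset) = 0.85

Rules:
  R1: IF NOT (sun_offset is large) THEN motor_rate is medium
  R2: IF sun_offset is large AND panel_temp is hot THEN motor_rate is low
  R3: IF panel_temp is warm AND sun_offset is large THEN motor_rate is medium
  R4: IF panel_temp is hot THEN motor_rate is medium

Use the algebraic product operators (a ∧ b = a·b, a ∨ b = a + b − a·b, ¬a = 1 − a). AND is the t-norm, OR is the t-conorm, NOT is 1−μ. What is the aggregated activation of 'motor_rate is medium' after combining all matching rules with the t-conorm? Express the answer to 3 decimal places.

R1: ¬large=1−0.85=0.15 → w = 0.1500
R2: large=0.85, hot=0.72; AND[a·b] → w = 0.6120
R3: warm=0.47, large=0.85; AND[a·b] → w = 0.3995
R4: hot=0.72 → w = 0.7200
Rules with consequent 'medium': {R1, R3, R4} → strengths 0.1500, 0.3995, 0.7200
Aggregate via t-conorm [a + b − a·b]: 0.8571

0.857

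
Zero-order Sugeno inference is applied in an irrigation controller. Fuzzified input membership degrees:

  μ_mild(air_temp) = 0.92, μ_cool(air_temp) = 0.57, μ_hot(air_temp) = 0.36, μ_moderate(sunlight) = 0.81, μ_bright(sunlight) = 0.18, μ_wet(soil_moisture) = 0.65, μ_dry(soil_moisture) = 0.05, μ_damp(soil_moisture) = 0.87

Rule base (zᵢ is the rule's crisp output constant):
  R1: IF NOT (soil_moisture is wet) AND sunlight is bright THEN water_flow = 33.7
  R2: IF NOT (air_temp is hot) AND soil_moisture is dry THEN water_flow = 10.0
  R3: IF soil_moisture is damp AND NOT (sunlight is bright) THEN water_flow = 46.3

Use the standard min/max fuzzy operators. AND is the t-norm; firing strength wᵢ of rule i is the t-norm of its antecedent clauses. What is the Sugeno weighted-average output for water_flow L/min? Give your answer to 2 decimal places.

R1 (z=33.7): ¬wet=1−0.65=0.35, bright=0.18; AND[min(a, b)] → w = 0.18
R2 (z=10.0): ¬hot=1−0.36=0.64, dry=0.05; AND[min(a, b)] → w = 0.05
R3 (z=46.3): damp=0.87, ¬bright=1−0.18=0.82; AND[min(a, b)] → w = 0.82
Weighted average = (0.18·33.7 + 0.05·10.0 + 0.82·46.3) / (0.18 + 0.05 + 0.82)
  = 44.5320 / 1.0500 = 42.41

42.41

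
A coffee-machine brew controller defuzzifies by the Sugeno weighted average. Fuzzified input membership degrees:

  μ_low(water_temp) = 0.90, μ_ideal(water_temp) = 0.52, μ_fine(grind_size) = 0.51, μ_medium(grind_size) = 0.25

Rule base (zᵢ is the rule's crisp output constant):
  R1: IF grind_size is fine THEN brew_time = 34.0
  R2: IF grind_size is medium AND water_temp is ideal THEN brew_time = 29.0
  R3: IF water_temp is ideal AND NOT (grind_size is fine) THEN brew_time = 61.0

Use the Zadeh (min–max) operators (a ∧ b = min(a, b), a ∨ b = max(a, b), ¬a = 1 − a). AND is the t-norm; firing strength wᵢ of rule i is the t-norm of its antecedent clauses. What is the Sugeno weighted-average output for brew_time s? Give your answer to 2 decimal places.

43.58

R1 (z=34.0): fine=0.51 → w = 0.51
R2 (z=29.0): medium=0.25, ideal=0.52; AND[min(a, b)] → w = 0.25
R3 (z=61.0): ideal=0.52, ¬fine=1−0.51=0.49; AND[min(a, b)] → w = 0.49
Weighted average = (0.51·34.0 + 0.25·29.0 + 0.49·61.0) / (0.51 + 0.25 + 0.49)
  = 54.4800 / 1.2500 = 43.58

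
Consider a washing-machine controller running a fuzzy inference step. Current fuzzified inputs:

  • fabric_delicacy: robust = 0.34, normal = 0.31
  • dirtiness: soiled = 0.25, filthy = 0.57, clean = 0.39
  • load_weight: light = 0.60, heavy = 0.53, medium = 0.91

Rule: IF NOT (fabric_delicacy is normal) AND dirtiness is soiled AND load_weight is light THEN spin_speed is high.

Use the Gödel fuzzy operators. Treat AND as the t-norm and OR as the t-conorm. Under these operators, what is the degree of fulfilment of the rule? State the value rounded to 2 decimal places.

firing strength: ¬normal=1−0.31=0.69, soiled=0.25, light=0.60; AND[min(a, b)] → w = 0.25

0.25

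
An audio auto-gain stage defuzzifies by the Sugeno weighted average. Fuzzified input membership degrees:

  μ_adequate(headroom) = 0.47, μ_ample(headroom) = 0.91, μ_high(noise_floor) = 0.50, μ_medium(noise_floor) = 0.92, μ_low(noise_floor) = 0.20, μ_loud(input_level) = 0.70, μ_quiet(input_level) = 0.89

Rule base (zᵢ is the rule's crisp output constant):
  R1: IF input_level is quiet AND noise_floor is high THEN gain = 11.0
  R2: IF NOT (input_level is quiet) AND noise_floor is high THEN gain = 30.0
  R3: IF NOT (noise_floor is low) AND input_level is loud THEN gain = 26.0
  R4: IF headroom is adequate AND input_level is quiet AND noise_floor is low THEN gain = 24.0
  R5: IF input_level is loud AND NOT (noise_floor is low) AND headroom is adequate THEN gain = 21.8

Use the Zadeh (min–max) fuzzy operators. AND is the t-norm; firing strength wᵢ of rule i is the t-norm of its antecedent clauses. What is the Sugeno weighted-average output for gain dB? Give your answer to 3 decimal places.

21.235

R1 (z=11.0): quiet=0.89, high=0.50; AND[min(a, b)] → w = 0.50
R2 (z=30.0): ¬quiet=1−0.89=0.11, high=0.50; AND[min(a, b)] → w = 0.11
R3 (z=26.0): ¬low=1−0.20=0.80, loud=0.70; AND[min(a, b)] → w = 0.70
R4 (z=24.0): adequate=0.47, quiet=0.89, low=0.20; AND[min(a, b)] → w = 0.20
R5 (z=21.8): loud=0.70, ¬low=1−0.20=0.80, adequate=0.47; AND[min(a, b)] → w = 0.47
Weighted average = (0.50·11.0 + 0.11·30.0 + 0.70·26.0 + 0.20·24.0 + 0.47·21.8) / (0.50 + 0.11 + 0.70 + 0.20 + 0.47)
  = 42.0460 / 1.9800 = 21.235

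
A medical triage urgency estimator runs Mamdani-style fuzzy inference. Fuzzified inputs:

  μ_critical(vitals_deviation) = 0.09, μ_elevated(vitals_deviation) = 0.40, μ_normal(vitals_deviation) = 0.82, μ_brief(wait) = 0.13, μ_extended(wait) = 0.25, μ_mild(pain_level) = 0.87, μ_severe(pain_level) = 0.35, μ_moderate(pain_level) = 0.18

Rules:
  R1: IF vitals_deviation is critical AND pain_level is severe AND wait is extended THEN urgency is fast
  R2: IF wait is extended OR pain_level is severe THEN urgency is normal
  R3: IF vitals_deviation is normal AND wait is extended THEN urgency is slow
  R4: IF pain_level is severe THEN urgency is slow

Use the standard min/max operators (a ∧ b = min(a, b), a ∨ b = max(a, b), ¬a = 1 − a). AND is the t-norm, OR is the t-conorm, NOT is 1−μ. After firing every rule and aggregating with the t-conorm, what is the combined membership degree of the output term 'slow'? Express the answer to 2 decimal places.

0.35

R1: critical=0.09, severe=0.35, extended=0.25; AND[min(a, b)] → w = 0.09
R2: extended=0.25, severe=0.35; OR[max(a, b)] → w = 0.35
R3: normal=0.82, extended=0.25; AND[min(a, b)] → w = 0.25
R4: severe=0.35 → w = 0.35
Rules with consequent 'slow': {R3, R4} → strengths 0.25, 0.35
Aggregate via t-conorm [max(a, b)]: 0.35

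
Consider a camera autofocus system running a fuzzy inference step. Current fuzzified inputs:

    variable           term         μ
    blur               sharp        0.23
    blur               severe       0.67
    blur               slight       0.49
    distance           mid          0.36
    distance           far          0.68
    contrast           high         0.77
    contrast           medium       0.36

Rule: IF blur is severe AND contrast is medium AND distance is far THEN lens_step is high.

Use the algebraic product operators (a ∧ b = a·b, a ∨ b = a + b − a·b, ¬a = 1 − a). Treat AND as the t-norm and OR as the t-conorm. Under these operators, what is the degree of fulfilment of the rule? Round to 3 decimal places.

0.164

firing strength: severe=0.67, medium=0.36, far=0.68; AND[a·b] → w = 0.1640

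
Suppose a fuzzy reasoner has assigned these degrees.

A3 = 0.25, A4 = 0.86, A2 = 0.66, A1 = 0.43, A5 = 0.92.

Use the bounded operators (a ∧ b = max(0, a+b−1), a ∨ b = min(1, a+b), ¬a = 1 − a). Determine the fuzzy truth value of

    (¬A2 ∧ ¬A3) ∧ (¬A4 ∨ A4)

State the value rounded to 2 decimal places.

¬A2 = 1 − 0.66 = 0.34
¬A3 = 1 − 0.25 = 0.75
¬A2 ∧ ¬A3 = max(0, a+b−1) on (0.34, 0.75) = 0.09
¬A4 = 1 − 0.86 = 0.14
¬A4 ∨ A4 = min(1, a+b) on (0.14, 0.86) = 1.00
(¬A2 ∧ ¬A3) ∧ (¬A4 ∨ A4) = max(0, a+b−1) on (0.09, 1.00) = 0.09

0.09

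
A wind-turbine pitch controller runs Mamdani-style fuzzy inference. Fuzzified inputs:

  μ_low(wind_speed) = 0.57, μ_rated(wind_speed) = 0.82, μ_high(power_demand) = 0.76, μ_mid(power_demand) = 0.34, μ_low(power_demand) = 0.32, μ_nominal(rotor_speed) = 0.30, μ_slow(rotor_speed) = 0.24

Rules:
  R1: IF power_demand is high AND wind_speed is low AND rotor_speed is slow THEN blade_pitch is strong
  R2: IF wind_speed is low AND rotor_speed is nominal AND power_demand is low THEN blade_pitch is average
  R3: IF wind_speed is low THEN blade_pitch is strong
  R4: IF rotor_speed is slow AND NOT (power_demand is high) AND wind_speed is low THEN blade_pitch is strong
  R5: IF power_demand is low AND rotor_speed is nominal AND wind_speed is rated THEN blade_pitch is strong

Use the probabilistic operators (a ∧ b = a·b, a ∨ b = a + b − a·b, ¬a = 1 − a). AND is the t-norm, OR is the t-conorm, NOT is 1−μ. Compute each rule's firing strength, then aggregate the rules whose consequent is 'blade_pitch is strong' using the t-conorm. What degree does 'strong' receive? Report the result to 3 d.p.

R1: high=0.76, low=0.57, slow=0.24; AND[a·b] → w = 0.1040
R2: low=0.57, nominal=0.30, low=0.32; AND[a·b] → w = 0.0547
R3: low=0.57 → w = 0.5700
R4: slow=0.24, ¬high=1−0.76=0.24, low=0.57; AND[a·b] → w = 0.0328
R5: low=0.32, nominal=0.30, rated=0.82; AND[a·b] → w = 0.0787
Rules with consequent 'strong': {R1, R3, R4, R5} → strengths 0.1040, 0.5700, 0.0328, 0.0787
Aggregate via t-conorm [a + b − a·b]: 0.6567

0.657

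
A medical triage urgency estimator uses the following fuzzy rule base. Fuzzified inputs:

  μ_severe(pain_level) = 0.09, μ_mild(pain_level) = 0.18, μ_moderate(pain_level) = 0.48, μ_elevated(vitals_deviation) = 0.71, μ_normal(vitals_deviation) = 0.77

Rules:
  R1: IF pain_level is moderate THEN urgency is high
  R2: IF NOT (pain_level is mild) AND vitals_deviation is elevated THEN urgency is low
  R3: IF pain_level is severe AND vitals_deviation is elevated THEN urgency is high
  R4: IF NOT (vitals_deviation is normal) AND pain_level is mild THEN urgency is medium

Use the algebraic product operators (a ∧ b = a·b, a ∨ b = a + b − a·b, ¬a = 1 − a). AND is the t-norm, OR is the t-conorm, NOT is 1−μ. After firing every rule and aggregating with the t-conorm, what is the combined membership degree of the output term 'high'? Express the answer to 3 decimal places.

R1: moderate=0.48 → w = 0.4800
R2: ¬mild=1−0.18=0.82, elevated=0.71; AND[a·b] → w = 0.5822
R3: severe=0.09, elevated=0.71; AND[a·b] → w = 0.0639
R4: ¬normal=1−0.77=0.23, mild=0.18; AND[a·b] → w = 0.0414
Rules with consequent 'high': {R1, R3} → strengths 0.4800, 0.0639
Aggregate via t-conorm [a + b − a·b]: 0.5132

0.513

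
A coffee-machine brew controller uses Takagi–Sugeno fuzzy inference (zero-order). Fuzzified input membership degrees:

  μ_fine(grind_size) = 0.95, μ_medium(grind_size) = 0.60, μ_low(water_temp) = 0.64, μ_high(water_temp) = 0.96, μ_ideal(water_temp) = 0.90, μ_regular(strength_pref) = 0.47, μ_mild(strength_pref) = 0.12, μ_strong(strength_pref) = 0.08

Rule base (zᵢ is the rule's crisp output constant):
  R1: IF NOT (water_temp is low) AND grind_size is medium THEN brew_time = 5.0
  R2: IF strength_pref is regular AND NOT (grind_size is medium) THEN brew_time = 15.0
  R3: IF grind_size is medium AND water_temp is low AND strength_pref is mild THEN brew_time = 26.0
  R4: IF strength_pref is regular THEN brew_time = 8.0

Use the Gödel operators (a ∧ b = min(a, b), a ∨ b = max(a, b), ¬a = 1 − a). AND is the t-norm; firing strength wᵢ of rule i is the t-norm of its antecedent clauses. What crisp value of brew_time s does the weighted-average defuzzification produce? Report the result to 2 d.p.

10.87

R1 (z=5.0): ¬low=1−0.64=0.36, medium=0.60; AND[min(a, b)] → w = 0.36
R2 (z=15.0): regular=0.47, ¬medium=1−0.60=0.40; AND[min(a, b)] → w = 0.40
R3 (z=26.0): medium=0.60, low=0.64, mild=0.12; AND[min(a, b)] → w = 0.12
R4 (z=8.0): regular=0.47 → w = 0.47
Weighted average = (0.36·5.0 + 0.40·15.0 + 0.12·26.0 + 0.47·8.0) / (0.36 + 0.40 + 0.12 + 0.47)
  = 14.6800 / 1.3500 = 10.87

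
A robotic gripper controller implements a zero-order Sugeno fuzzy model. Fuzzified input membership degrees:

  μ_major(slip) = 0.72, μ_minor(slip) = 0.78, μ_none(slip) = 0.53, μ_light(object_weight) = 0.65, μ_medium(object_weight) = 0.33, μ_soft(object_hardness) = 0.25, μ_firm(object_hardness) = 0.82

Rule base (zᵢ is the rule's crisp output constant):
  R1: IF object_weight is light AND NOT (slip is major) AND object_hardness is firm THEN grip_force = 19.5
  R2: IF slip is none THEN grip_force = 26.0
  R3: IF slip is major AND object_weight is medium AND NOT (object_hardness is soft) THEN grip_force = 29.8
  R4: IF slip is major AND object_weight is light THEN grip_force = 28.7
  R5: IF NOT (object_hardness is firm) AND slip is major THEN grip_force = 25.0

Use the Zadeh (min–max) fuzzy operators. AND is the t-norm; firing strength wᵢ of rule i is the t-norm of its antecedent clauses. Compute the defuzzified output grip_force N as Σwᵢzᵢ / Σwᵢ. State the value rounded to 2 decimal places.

R1 (z=19.5): light=0.65, ¬major=1−0.72=0.28, firm=0.82; AND[min(a, b)] → w = 0.28
R2 (z=26.0): none=0.53 → w = 0.53
R3 (z=29.8): major=0.72, medium=0.33, ¬soft=1−0.25=0.75; AND[min(a, b)] → w = 0.33
R4 (z=28.7): major=0.72, light=0.65; AND[min(a, b)] → w = 0.65
R5 (z=25.0): ¬firm=1−0.82=0.18, major=0.72; AND[min(a, b)] → w = 0.18
Weighted average = (0.28·19.5 + 0.53·26.0 + 0.33·29.8 + 0.65·28.7 + 0.18·25.0) / (0.28 + 0.53 + 0.33 + 0.65 + 0.18)
  = 52.2290 / 1.9700 = 26.51

26.51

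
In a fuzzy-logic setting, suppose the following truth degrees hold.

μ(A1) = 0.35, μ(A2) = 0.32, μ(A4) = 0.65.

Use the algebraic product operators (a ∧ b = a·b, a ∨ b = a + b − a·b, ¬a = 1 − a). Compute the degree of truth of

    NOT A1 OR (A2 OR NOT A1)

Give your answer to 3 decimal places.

NOT A1 = 1 − 0.3500 = 0.6500
NOT A1 = 1 − 0.3500 = 0.6500
A2 OR NOT A1 = a + b − a·b on (0.3200, 0.6500) = 0.7620
NOT A1 OR (A2 OR NOT A1) = a + b − a·b on (0.6500, 0.7620) = 0.9167

0.917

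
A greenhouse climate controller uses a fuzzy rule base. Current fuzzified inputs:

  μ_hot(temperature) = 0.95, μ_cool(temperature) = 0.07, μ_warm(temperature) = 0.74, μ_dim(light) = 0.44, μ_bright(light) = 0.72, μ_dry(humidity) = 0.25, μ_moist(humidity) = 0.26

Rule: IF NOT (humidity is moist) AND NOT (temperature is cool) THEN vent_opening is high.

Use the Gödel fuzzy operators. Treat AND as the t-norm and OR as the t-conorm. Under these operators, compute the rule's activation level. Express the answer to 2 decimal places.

firing strength: ¬moist=1−0.26=0.74, ¬cool=1−0.07=0.93; AND[min(a, b)] → w = 0.74

0.74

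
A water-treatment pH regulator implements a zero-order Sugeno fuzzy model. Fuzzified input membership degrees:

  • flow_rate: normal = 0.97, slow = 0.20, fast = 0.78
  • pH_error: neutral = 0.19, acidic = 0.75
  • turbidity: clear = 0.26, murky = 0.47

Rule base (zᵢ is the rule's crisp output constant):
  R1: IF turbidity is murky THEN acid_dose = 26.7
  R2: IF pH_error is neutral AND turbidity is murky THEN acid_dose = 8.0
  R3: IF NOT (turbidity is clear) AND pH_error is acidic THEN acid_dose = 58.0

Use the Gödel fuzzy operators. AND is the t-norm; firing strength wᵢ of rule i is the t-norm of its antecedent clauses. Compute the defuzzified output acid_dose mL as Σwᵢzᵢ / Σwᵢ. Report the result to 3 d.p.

R1 (z=26.7): murky=0.47 → w = 0.47
R2 (z=8.0): neutral=0.19, murky=0.47; AND[min(a, b)] → w = 0.19
R3 (z=58.0): ¬clear=1−0.26=0.74, acidic=0.75; AND[min(a, b)] → w = 0.74
Weighted average = (0.47·26.7 + 0.19·8.0 + 0.74·58.0) / (0.47 + 0.19 + 0.74)
  = 56.9890 / 1.4000 = 40.706

40.706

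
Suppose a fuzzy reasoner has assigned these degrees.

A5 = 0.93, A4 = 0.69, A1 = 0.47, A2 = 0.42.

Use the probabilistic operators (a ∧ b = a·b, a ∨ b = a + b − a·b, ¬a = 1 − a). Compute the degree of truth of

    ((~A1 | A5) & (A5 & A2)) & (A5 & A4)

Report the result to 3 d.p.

0.242

~A1 = 1 − 0.4700 = 0.5300
~A1 | A5 = a + b − a·b on (0.5300, 0.9300) = 0.9671
A5 & A2 = a·b on (0.9300, 0.4200) = 0.3906
(~A1 | A5) & (A5 & A2) = a·b on (0.9671, 0.3906) = 0.3777
A5 & A4 = a·b on (0.9300, 0.6900) = 0.6417
((~A1 | A5) & (A5 & A2)) & (A5 & A4) = a·b on (0.3777, 0.6417) = 0.2424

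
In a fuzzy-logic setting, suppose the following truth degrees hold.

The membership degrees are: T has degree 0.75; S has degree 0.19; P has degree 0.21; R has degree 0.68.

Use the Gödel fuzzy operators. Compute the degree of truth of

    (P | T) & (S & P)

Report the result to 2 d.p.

P | T = max(a, b) on (0.21, 0.75) = 0.75
S & P = min(a, b) on (0.19, 0.21) = 0.19
(P | T) & (S & P) = min(a, b) on (0.75, 0.19) = 0.19

0.19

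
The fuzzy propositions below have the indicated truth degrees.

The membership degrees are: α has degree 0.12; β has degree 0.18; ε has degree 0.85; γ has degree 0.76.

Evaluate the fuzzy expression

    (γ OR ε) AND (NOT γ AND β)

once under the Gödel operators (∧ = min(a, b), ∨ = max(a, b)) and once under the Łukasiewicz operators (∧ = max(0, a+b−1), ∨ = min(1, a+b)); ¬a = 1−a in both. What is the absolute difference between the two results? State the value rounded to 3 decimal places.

Under Gödel:
  γ OR ε = max(a, b) on (0.76, 0.85) = 0.85
  NOT γ = 1 − 0.76 = 0.24
  NOT γ AND β = min(a, b) on (0.24, 0.18) = 0.18
  (γ OR ε) AND (NOT γ AND β) = min(a, b) on (0.85, 0.18) = 0.18
  → value = 0.1800
Under Łukasiewicz:
  γ OR ε = min(1, a+b) on (0.76, 0.85) = 1.00
  NOT γ = 1 − 0.76 = 0.24
  NOT γ AND β = max(0, a+b−1) on (0.24, 0.18) = 0.00
  (γ OR ε) AND (NOT γ AND β) = max(0, a+b−1) on (1.00, 0.00) = 0.00
  → value = 0.0000
|0.1800 − 0.0000| = 0.180

0.180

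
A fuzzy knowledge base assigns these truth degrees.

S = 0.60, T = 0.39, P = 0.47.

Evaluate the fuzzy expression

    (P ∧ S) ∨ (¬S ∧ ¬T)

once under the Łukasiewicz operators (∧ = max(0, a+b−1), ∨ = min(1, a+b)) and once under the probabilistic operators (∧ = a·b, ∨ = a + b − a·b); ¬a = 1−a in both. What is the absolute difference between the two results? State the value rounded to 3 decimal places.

0.377

Under Łukasiewicz:
  P ∧ S = max(0, a+b−1) on (0.47, 0.60) = 0.07
  ¬S = 1 − 0.60 = 0.40
  ¬T = 1 − 0.39 = 0.61
  ¬S ∧ ¬T = max(0, a+b−1) on (0.40, 0.61) = 0.01
  (P ∧ S) ∨ (¬S ∧ ¬T) = min(1, a+b) on (0.07, 0.01) = 0.08
  → value = 0.0800
Under probabilistic:
  P ∧ S = a·b on (0.4700, 0.6000) = 0.2820
  ¬S = 1 − 0.6000 = 0.4000
  ¬T = 1 − 0.3900 = 0.6100
  ¬S ∧ ¬T = a·b on (0.4000, 0.6100) = 0.2440
  (P ∧ S) ∨ (¬S ∧ ¬T) = a + b − a·b on (0.2820, 0.2440) = 0.4572
  → value = 0.4572
|0.0800 − 0.4572| = 0.377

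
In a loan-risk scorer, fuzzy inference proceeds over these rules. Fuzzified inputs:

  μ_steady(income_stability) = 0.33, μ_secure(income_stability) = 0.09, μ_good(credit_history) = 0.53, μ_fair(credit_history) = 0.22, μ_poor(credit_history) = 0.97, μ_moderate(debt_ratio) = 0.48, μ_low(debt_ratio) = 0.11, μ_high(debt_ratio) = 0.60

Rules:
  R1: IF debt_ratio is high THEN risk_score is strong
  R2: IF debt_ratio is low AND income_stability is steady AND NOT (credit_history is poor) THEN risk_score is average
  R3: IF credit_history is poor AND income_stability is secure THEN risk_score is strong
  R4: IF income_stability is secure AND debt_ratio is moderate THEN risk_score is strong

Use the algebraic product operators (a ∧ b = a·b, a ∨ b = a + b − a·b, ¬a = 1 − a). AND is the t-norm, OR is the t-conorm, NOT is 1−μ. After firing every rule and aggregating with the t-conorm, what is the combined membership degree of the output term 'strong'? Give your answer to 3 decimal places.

0.651

R1: high=0.60 → w = 0.6000
R2: low=0.11, steady=0.33, ¬poor=1−0.97=0.03; AND[a·b] → w = 0.0011
R3: poor=0.97, secure=0.09; AND[a·b] → w = 0.0873
R4: secure=0.09, moderate=0.48; AND[a·b] → w = 0.0432
Rules with consequent 'strong': {R1, R3, R4} → strengths 0.6000, 0.0873, 0.0432
Aggregate via t-conorm [a + b − a·b]: 0.6507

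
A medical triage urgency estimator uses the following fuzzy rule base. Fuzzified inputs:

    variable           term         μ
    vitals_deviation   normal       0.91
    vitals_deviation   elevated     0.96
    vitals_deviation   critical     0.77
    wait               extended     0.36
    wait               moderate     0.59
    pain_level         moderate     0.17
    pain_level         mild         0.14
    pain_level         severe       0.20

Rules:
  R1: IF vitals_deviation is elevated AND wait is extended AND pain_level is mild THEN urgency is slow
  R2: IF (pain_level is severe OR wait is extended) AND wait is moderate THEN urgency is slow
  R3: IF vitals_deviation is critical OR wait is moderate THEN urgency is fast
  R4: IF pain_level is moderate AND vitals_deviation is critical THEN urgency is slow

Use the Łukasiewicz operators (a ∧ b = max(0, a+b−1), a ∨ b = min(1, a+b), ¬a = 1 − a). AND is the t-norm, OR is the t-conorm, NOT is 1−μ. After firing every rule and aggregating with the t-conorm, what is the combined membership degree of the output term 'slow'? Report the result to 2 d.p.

R1: elevated=0.96, extended=0.36, mild=0.14; AND[max(0, a+b−1)] → w = 0.00
R2: (severe=0.20 OR extended=0.36) = 0.56; AND[max(0, a+b−1)] with moderate=0.59 → w = 0.15
R3: critical=0.77, moderate=0.59; OR[min(1, a+b)] → w = 1.00
R4: moderate=0.17, critical=0.77; AND[max(0, a+b−1)] → w = 0.00
Rules with consequent 'slow': {R1, R2, R4} → strengths 0.00, 0.15, 0.00
Aggregate via t-conorm [min(1, a+b)]: 0.15

0.15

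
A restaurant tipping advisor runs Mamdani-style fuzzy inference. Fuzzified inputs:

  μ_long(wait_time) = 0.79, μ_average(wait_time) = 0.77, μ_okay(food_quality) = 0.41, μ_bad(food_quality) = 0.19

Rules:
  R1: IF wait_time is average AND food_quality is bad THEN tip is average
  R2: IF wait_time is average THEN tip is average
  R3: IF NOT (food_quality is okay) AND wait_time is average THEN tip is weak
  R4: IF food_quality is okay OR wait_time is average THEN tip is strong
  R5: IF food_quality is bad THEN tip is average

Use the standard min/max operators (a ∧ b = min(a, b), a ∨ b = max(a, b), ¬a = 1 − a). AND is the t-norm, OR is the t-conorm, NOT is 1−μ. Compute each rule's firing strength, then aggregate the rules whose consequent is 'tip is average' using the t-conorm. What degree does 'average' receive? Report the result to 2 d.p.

0.77

R1: average=0.77, bad=0.19; AND[min(a, b)] → w = 0.19
R2: average=0.77 → w = 0.77
R3: ¬okay=1−0.41=0.59, average=0.77; AND[min(a, b)] → w = 0.59
R4: okay=0.41, average=0.77; OR[max(a, b)] → w = 0.77
R5: bad=0.19 → w = 0.19
Rules with consequent 'average': {R1, R2, R5} → strengths 0.19, 0.77, 0.19
Aggregate via t-conorm [max(a, b)]: 0.77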